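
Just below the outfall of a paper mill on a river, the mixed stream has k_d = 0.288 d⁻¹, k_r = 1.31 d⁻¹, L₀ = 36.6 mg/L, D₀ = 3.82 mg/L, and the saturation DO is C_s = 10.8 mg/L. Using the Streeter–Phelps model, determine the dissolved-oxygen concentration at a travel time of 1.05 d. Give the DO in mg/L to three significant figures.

DO ≈ 4.82 mg/L

k_d L₀/(k_r−k_d) = 0.288×36.6/(1.31−0.288) = 10.54/1.022 = 10.31 mg/L.
e^(−k_d t) = e^(−0.288×1.050) = 0.7390; e^(−k_r t) = e^(−1.31×1.050) = 0.2527.
D = 10.31 × (0.7390 − 0.2527) + 3.82 × 0.2527 = 5.016 + 0.9654 = 5.981 mg/L.
DO = C_s − D = 10.8 − 5.981 = 4.819 mg/L.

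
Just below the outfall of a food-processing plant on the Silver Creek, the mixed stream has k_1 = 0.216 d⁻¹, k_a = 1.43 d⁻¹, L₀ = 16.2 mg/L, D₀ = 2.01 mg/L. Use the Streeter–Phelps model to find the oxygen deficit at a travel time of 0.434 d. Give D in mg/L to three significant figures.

k_1 L₀/(k_a−k_1) = 0.216×16.2/(1.43−0.216) = 3.499/1.214 = 2.882 mg/L.
e^(−k_1 t) = e^(−0.216×0.4340) = 0.9105; e^(−k_a t) = e^(−1.43×0.4340) = 0.5376.
D = 2.882 × (0.9105 − 0.5376) + 2.01 × 0.5376 = 1.075 + 1.081 = 2.155 mg/L.

D ≈ 2.16 mg/L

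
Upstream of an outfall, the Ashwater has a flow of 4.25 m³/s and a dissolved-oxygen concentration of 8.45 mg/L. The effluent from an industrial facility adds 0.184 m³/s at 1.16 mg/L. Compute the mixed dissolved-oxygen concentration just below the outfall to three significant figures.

8.15 mg/L

Flow-weighted mixing: C = (Q_r C_r + Q_w C_w)/(Q_r + Q_w)
= (4.25×8.45 + 0.184×1.16)/(4.25 + 0.184) = 36.13/4.434 = 8.147 mg/L.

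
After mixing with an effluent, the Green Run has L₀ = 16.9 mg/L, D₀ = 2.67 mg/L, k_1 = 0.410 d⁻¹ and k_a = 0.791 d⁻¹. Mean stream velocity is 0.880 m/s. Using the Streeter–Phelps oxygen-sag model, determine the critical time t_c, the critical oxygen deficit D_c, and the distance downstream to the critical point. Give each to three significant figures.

t_c ≈ 1.31 d; D_c ≈ 5.12 mg/L; x_c ≈ 99.5 km

t_c = [1/(k_a−k_1)] ln[(k_a/k_1)(1 − D₀(k_a−k_1)/(k_1 L₀))]
= [1/(0.791−0.410)] ln[(0.791/0.410)(1 − 2.67×0.3810/(0.410×16.9))]
= (1/0.3810) ln[1.929 × 0.8532] = 2.625 × ln(1.646) = 2.625 × 0.4984 = 1.308 d.
L(t_c) = L₀ e^(−k_1 t_c) = 16.9 × 0.5849 = 9.885 mg/L, and at the critical point k_a D_c = k_1 L, so D_c = (0.410/0.791) × 9.885 = 5.124 mg/L.
x_c = v t_c = 0.880 m/s × 1.308 d × 86400 s/d = 99450 m ≈ 99.5 km.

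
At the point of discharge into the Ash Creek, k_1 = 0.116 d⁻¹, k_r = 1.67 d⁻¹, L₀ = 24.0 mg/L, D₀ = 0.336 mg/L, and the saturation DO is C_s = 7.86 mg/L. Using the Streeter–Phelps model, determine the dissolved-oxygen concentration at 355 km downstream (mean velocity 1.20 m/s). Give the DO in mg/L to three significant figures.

DO ≈ 6.66 mg/L

Travel time t = x/v = 355 km / (1.20 m/s) = 355000 m / 1.20 m/s = 295800 s = 3.424 d.
k_1 L₀/(k_r−k_1) = 0.116×24.0/(1.67−0.116) = 2.784/1.554 = 1.792 mg/L.
e^(−k_1 t) = e^(−0.116×3.424) = 0.6722; e^(−k_r t) = e^(−1.67×3.424) = 0.003286.
D = 1.792 × (0.6722 − 0.003286) + 0.336 × 0.003286 = 1.198 + 0.001104 = 1.199 mg/L.
DO = C_s − D = 7.86 − 1.199 = 6.661 mg/L.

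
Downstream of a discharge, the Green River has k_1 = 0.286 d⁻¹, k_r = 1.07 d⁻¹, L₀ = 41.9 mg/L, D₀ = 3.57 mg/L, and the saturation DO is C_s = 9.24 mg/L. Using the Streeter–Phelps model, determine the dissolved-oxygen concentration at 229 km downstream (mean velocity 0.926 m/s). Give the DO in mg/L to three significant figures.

Travel time t = x/v = 229 km / (0.926 m/s) = 229000 m / 0.926 m/s = 247300 s = 2.862 d.
k_1 L₀/(k_r−k_1) = 0.286×41.9/(1.07−0.286) = 11.98/0.7840 = 15.28 mg/L.
e^(−k_1 t) = e^(−0.286×2.862) = 0.4410; e^(−k_r t) = e^(−1.07×2.862) = 0.04676.
D = 15.28 × (0.4410 − 0.04676) + 3.57 × 0.04676 = 6.027 + 0.1669 = 6.193 mg/L.
DO = C_s − D = 9.24 − 6.193 = 3.047 mg/L.

DO ≈ 3.05 mg/L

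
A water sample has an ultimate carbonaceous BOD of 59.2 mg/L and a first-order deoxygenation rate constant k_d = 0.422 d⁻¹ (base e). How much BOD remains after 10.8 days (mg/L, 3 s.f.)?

L_t = L₀ e^(−k_d t) = 59.2 × e^(−0.422×10.8) = 59.2 × 0.01049 = 0.6208 mg/L.

L ≈ 0.621 mg/L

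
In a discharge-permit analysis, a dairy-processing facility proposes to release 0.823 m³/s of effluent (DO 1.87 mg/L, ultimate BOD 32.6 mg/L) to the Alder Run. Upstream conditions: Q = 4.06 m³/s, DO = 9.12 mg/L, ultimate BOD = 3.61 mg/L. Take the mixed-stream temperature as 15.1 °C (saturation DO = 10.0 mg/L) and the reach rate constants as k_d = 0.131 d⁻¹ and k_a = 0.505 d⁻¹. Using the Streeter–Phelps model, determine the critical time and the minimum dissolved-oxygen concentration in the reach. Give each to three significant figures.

Mixed DO = (4.06×9.12 + 0.823×1.87)/(4.06+0.823) = 38.57/4.883 = 7.898 mg/L.
Mixed L₀ = (4.06×3.61 + 0.823×32.6)/(4.883) = 41.49/4.883 = 8.496 mg/L.
Initial deficit D₀ = C_s − DO₀ = 10.0 − 7.898 = 2.102 mg/L.
t_c = (1/0.3740) ln[(0.505/0.131)(1 − 2.102×0.3740/(0.131×8.496))] = 2.674 × ln(1.132) = 0.3318 d.
D_c = (0.131/0.505) × 8.496 × e^(−0.131×0.3318) = 0.2594 × 8.496 × 0.9575 = 2.110 mg/L.
Minimum DO = 10.0 − 2.110 = 7.890 mg/L.

t_c ≈ 0.332 d; minimum DO ≈ 7.89 mg/L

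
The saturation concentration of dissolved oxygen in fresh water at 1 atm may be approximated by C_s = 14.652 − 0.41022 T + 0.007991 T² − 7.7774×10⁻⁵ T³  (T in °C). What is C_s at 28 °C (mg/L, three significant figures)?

C_s ≈ 7.72 mg/L

C_s = 14.652 − 0.41022×28 + 0.007991×28² − 7.7774×10⁻⁵×28³ = 7.723 mg/L.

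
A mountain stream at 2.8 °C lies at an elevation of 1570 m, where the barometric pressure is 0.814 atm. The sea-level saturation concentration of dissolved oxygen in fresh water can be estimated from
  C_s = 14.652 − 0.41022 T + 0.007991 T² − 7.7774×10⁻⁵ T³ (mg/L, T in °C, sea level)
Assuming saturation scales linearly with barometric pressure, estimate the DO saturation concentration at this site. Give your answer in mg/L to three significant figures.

At sea level: C_s = 14.652 − 0.41022×2.8 + 0.007991×2.8² − 7.7774×10⁻⁵×2.8³ = 13.56 mg/L.
Pressure correction: C_s' = 13.56 × 0.814 = 11.04 mg/L.

C_s ≈ 11.0 mg/L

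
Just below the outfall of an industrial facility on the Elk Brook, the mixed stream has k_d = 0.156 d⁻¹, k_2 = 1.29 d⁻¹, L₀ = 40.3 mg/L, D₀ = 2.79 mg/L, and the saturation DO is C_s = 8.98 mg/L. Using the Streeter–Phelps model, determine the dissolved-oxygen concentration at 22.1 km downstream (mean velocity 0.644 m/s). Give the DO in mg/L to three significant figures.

DO ≈ 5.42 mg/L

Travel time t = x/v = 22.1 km / (0.644 m/s) = 22100 m / 0.644 m/s = 34320 s = 0.3972 d.
k_d L₀/(k_2−k_d) = 0.156×40.3/(1.29−0.156) = 6.287/1.134 = 5.544 mg/L.
e^(−k_d t) = e^(−0.156×0.3972) = 0.9399; e^(−k_2 t) = e^(−1.29×0.3972) = 0.5991.
D = 5.544 × (0.9399 − 0.5991) + 2.79 × 0.5991 = 1.890 + 1.671 = 3.561 mg/L.
DO = C_s − D = 8.98 − 3.561 = 5.419 mg/L.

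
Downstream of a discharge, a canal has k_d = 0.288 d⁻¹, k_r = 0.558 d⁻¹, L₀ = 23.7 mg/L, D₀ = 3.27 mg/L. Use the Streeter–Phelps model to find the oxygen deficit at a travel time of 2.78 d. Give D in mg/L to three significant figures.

k_d L₀/(k_r−k_d) = 0.288×23.7/(0.558−0.288) = 6.826/0.2700 = 25.28 mg/L.
e^(−k_d t) = e^(−0.288×2.780) = 0.4490; e^(−k_r t) = e^(−0.558×2.780) = 0.2120.
D = 25.28 × (0.4490 − 0.2120) + 3.27 × 0.2120 = 5.993 + 0.6932 = 6.686 mg/L.

D ≈ 6.69 mg/L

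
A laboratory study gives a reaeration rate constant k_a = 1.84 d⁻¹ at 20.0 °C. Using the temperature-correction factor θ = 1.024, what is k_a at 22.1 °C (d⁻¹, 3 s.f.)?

k_a(T₂) = k_a(T₁) · θ^(T₂−T₁) = 1.84 × 1.024^(22.1−20.0)
= 1.84 × 1.024^2.10 = 1.84 × 1.051 = 1.934 d⁻¹.

k_a ≈ 1.93 d⁻¹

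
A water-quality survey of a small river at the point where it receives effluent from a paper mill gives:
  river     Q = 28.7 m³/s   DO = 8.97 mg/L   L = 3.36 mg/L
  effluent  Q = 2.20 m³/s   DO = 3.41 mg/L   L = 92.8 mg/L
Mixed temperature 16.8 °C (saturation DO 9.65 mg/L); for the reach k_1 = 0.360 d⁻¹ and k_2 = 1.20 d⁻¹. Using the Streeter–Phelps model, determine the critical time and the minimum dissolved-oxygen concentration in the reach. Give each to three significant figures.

Mixed DO = (28.7×8.97 + 2.20×3.41)/(28.7+2.20) = 264.9/30.90 = 8.574 mg/L.
Mixed L₀ = (28.7×3.36 + 2.20×92.8)/(30.90) = 300.6/30.90 = 9.728 mg/L.
Initial deficit D₀ = C_s − DO₀ = 9.65 − 8.574 = 1.076 mg/L.
t_c = (1/0.8400) ln[(1.20/0.360)(1 − 1.076×0.8400/(0.360×9.728))] = 1.190 × ln(2.473) = 1.078 d.
D_c = (0.360/1.20) × 9.728 × e^(−0.360×1.078) = 0.3000 × 9.728 × 0.6784 = 1.980 mg/L.
Minimum DO = 9.65 − 1.980 = 7.670 mg/L.

t_c ≈ 1.08 d; minimum DO ≈ 7.67 mg/L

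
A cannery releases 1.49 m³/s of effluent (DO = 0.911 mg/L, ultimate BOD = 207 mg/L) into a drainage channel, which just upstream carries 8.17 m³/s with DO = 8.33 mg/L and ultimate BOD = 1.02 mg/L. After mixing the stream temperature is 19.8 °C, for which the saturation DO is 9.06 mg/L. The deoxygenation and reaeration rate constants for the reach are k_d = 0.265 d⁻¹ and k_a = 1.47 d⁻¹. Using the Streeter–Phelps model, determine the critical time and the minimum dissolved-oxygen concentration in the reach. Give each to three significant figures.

Mixed DO = (8.17×8.33 + 1.49×0.911)/(8.17+1.49) = 69.41/9.660 = 7.186 mg/L.
Mixed L₀ = (8.17×1.02 + 1.49×207)/(9.660) = 316.8/9.660 = 32.79 mg/L.
Initial deficit D₀ = C_s − DO₀ = 9.06 − 7.186 = 1.874 mg/L.
t_c = (1/1.205) ln[(1.47/0.265)(1 − 1.874×1.205/(0.265×32.79))] = 0.8299 × ln(4.105) = 1.172 d.
D_c = (0.265/1.47) × 32.79 × e^(−0.265×1.172) = 0.1803 × 32.79 × 0.7330 = 4.333 mg/L.
Minimum DO = 9.06 − 4.333 = 4.727 mg/L.

t_c ≈ 1.17 d; minimum DO ≈ 4.73 mg/L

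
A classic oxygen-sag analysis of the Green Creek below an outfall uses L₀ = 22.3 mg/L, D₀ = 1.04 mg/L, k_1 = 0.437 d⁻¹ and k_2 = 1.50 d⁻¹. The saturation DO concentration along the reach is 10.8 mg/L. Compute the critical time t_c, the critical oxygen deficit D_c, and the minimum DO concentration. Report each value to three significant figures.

t_c ≈ 1.05 d; D_c ≈ 4.11 mg/L; min DO ≈ 6.69 mg/L

With k_2/k_1 = 3.432 and 1 − D₀(k_2−k_1)/(k_1 L₀) = 0.8866,
t_c = ln(3.432 × 0.8866) / (1.50 − 0.437) = ln(3.043) / 1.063 = 1.113/1.063 = 1.047 d.
D_c = (k_1/k_2) L₀ e^(−k_1 t_c) = (0.437/1.50) × 22.3 × e^(−0.437×1.047) = 0.2913 × 22.3 × 0.6329 = 4.112 mg/L.
Minimum DO = C_s − D_c = 10.8 − 4.112 = 6.688 mg/L.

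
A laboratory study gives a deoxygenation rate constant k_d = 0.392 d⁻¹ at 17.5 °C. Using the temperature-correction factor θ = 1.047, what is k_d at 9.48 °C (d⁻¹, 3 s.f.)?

k_d(T₂) = k_d(T₁) · θ^(T₂−T₁) = 0.392 × 1.047^(9.48−17.5)
= 0.392 × 1.047^-8.02 = 0.392 × 0.6919 = 0.2712 d⁻¹.

k_d ≈ 0.271 d⁻¹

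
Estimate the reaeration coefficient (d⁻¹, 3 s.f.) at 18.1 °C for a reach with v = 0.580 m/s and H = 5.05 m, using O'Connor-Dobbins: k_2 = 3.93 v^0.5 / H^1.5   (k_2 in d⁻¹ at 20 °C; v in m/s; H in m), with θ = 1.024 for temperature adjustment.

k_2(20) = 3.93 × 0.580^0.5 / 5.05^1.5 = 3.93 × 0.7616 / 11.35 = 0.2637 d⁻¹.
k_2(18.1) = 0.2637 × 1.024^(18.1−20) = 0.2637 × 0.9559 = 0.2521 d⁻¹.

k_2 ≈ 0.252 d⁻¹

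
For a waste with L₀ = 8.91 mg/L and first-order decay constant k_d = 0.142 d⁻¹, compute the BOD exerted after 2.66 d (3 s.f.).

y ≈ 2.80 mg/L

y_t = L₀(1 − e^(−k_d t)) = 8.91 × (1 − e^(−0.142×2.66))
= 8.91 × (1 − 0.6854) = 8.91 × 0.3146 = 2.803 mg/L.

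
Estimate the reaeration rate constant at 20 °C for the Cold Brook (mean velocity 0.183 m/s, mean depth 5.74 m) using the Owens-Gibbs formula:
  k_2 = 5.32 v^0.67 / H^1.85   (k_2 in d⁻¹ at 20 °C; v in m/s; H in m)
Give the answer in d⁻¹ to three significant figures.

k_2 = 5.32 × 0.183^0.67 / 5.74^1.85 = 5.32 × 0.3205 / 25.35 = 0.06726 d⁻¹.

k_2 ≈ 0.0673 d⁻¹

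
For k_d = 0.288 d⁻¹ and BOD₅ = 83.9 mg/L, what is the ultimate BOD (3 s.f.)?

L₀ ≈ 110 mg/L

BOD₅ = L₀(1 − e^(−5k_d)) ⇒ L₀ = BOD₅ / (1 − e^(−5×0.288))
= 83.9 / (1 − 0.2369) = 83.9 / 0.7631 = 110.0 mg/L.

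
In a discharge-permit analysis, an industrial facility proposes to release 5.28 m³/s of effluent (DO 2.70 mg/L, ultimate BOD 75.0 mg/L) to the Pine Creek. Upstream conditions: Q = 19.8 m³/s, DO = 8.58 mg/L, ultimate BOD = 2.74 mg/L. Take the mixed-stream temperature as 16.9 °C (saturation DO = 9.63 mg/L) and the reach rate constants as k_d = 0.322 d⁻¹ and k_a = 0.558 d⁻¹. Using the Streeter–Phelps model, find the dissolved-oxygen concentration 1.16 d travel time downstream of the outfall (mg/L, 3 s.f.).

Mixed DO = (19.8×8.58 + 5.28×2.70)/(19.8+5.28) = 184.1/25.08 = 7.342 mg/L.
Mixed L₀ = (19.8×2.74 + 5.28×75.0)/(25.08) = 450.3/25.08 = 17.95 mg/L.
Initial deficit D₀ = C_s − DO₀ = 9.63 − 7.342 = 2.288 mg/L.
D(1.16) = [0.322×17.95/(0.558−0.322)](e^(−0.322×1.16) − e^(−0.558×1.16)) + 2.288 e^(−0.558×1.16)
= 24.49 × (0.6883 − 0.5235) + 2.288 × 0.5235 = 5.235 mg/L.
DO = 9.63 − 5.235 = 4.395 mg/L.

DO ≈ 4.39 mg/L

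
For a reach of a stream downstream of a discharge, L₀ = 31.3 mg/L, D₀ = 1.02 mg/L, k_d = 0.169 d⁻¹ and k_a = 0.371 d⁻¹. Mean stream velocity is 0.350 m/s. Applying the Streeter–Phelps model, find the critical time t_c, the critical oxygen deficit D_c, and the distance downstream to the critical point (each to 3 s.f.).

t_c ≈ 3.70 d; D_c ≈ 7.63 mg/L; x_c ≈ 112 km

With k_a/k_d = 2.195 and 1 − D₀(k_a−k_d)/(k_d L₀) = 0.9610,
t_c = ln(2.195 × 0.9610) / (0.371 − 0.169) = ln(2.110) / 0.2020 = 0.7466/0.2020 = 3.696 d.
D_c = (k_d/k_a) L₀ e^(−k_d t_c) = (0.169/0.371) × 31.3 × e^(−0.169×3.696) = 0.4555 × 31.3 × 0.5355 = 7.635 mg/L.
x_c = v t_c = 0.350 m/s × 3.696 d × 86400 s/d = 111800 m ≈ 112 km.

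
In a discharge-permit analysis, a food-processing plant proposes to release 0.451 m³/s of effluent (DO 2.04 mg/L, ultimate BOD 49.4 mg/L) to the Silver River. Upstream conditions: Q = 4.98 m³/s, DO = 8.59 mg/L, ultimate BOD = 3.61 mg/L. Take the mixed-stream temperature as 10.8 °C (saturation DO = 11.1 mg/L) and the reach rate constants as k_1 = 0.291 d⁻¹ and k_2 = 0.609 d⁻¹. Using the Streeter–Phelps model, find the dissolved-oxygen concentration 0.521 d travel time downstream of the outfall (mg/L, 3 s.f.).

DO ≈ 7.99 mg/L

Mixed DO = (4.98×8.59 + 0.451×2.04)/(4.98+0.451) = 43.70/5.431 = 8.046 mg/L.
Mixed L₀ = (4.98×3.61 + 0.451×49.4)/(5.431) = 40.26/5.431 = 7.412 mg/L.
Initial deficit D₀ = C_s − DO₀ = 11.1 − 8.046 = 3.054 mg/L.
D(0.521) = [0.291×7.412/(0.609−0.291)](e^(−0.291×0.521) − e^(−0.609×0.521)) + 3.054 e^(−0.609×0.521)
= 6.783 × (0.8593 − 0.7281) + 3.054 × 0.7281 = 3.114 mg/L.
DO = 11.1 − 3.114 = 7.986 mg/L.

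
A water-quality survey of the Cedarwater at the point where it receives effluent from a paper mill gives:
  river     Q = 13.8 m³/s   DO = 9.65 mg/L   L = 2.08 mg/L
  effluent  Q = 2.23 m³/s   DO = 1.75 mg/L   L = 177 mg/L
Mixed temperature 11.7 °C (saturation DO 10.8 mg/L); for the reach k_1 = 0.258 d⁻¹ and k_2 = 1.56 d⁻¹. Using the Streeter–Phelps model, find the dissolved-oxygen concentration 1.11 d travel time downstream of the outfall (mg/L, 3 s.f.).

Mixed DO = (13.8×9.65 + 2.23×1.75)/(13.8+2.23) = 137.1/16.03 = 8.551 mg/L.
Mixed L₀ = (13.8×2.08 + 2.23×177)/(16.03) = 423.4/16.03 = 26.41 mg/L.
Initial deficit D₀ = C_s − DO₀ = 10.8 − 8.551 = 2.249 mg/L.
D(1.11) = [0.258×26.41/(1.56−0.258)](e^(−0.258×1.11) − e^(−1.56×1.11)) + 2.249 e^(−1.56×1.11)
= 5.234 × (0.7510 − 0.1770) + 2.249 × 0.1770 = 3.402 mg/L.
DO = 10.8 − 3.402 = 7.398 mg/L.

DO ≈ 7.40 mg/L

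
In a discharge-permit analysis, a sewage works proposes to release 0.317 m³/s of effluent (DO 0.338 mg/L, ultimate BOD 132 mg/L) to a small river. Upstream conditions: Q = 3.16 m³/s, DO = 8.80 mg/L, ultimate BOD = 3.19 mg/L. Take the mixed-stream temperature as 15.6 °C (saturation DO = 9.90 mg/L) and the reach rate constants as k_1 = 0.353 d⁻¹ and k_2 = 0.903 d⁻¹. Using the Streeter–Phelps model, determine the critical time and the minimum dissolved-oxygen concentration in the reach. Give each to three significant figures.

t_c ≈ 1.31 d; minimum DO ≈ 6.23 mg/L

Mixed DO = (3.16×8.80 + 0.317×0.338)/(3.16+0.317) = 27.92/3.477 = 8.029 mg/L.
Mixed L₀ = (3.16×3.19 + 0.317×132)/(3.477) = 51.92/3.477 = 14.93 mg/L.
Initial deficit D₀ = C_s − DO₀ = 9.90 − 8.029 = 1.871 mg/L.
t_c = (1/0.5500) ln[(0.903/0.353)(1 − 1.871×0.5500/(0.353×14.93))] = 1.818 × ln(2.059) = 1.313 d.
D_c = (0.353/0.903) × 14.93 × e^(−0.353×1.313) = 0.3909 × 14.93 × 0.6291 = 3.673 mg/L.
Minimum DO = 9.90 − 3.673 = 6.227 mg/L.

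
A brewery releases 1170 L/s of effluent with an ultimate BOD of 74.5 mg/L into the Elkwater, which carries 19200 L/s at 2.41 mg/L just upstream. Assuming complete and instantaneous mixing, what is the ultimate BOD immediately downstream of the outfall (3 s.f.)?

Flow-weighted mixing: C = (Q_r C_r + Q_w C_w)/(Q_r + Q_w)
= (19200×2.41 + 1170×74.5)/(19200 + 1170) = 133400/20370 = 6.551 mg/L.

6.55 mg/L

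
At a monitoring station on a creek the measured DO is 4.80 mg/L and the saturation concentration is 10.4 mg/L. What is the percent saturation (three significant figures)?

46.2 % saturation

% saturation = C/C_s × 100 = 4.80/10.4 × 100 = 46.2 %.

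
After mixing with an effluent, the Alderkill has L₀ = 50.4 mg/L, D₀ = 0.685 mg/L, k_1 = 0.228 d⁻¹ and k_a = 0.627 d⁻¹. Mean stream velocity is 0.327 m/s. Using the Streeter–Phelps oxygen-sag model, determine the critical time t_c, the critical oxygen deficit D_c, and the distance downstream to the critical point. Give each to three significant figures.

t_c ≈ 2.48 d; D_c ≈ 10.4 mg/L; x_c ≈ 69.9 km

At the critical point dD/dt = 0, so k_1 L₀ e^(−k_1 t) = k_a D. Substituting D(t) from the Streeter–Phelps equation and solving for t gives
t_c = ln[(k_a/k_1)(1 − D₀(k_a−k_1)/(k_1 L₀))] / (k_a−k_1).
Here k_a−k_1 = 0.3990 d⁻¹ and 1 − D₀(k_a−k_1)/(k_1 L₀) = 1 − 0.685×0.3990/(0.228×50.4) = 0.9762, so
t_c = ln(2.750 × 0.9762) / 0.3990 = 0.9875 / 0.3990 = 2.475 d.
L(t_c) = L₀ e^(−k_1 t_c) = 50.4 × 0.5688 = 28.67 mg/L, and at the critical point k_a D_c = k_1 L, so D_c = (0.228/0.627) × 28.67 = 10.42 mg/L.
x_c = v t_c = 0.327 m/s × 2.475 d × 86400 s/d = 69930 m ≈ 69.9 km.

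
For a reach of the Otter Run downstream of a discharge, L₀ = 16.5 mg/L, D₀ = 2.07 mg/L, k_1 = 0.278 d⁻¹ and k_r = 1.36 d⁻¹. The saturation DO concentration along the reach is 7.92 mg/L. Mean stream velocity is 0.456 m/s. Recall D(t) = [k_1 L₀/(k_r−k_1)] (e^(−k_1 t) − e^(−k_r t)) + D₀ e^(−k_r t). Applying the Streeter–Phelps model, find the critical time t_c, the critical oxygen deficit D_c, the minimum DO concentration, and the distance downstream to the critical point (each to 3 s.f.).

With k_r/k_1 = 4.892 and 1 − D₀(k_r−k_1)/(k_1 L₀) = 0.5117,
t_c = ln(4.892 × 0.5117) / (1.36 − 0.278) = ln(2.503) / 1.082 = 0.9176/1.082 = 0.8481 d.
D_c = (k_1/k_r) L₀ e^(−k_1 t_c) = (0.278/1.36) × 16.5 × e^(−0.278×0.8481) = 0.2044 × 16.5 × 0.7900 = 2.664 mg/L.
Minimum DO = C_s − D_c = 7.92 − 2.664 = 5.256 mg/L.
x_c = v t_c = 0.456 m/s × 0.8481 d × 86400 s/d = 33410 m ≈ 33.4 km.

t_c ≈ 0.848 d; D_c ≈ 2.66 mg/L; min DO ≈ 5.26 mg/L; x_c ≈ 33.4 km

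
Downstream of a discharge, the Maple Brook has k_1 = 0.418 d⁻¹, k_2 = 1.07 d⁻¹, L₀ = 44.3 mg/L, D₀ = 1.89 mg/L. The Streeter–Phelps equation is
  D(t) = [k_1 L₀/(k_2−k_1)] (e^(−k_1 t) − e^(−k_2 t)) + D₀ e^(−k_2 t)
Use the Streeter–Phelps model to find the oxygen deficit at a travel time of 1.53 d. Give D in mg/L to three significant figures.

D ≈ 9.82 mg/L

k_1 L₀/(k_2−k_1) = 0.418×44.3/(1.07−0.418) = 18.52/0.6520 = 28.40 mg/L.
e^(−k_1 t) = e^(−0.418×1.530) = 0.5275; e^(−k_2 t) = e^(−1.07×1.530) = 0.1945.
D = 28.40 × (0.5275 − 0.1945) + 1.89 × 0.1945 = 9.457 + 0.3677 = 9.825 mg/L.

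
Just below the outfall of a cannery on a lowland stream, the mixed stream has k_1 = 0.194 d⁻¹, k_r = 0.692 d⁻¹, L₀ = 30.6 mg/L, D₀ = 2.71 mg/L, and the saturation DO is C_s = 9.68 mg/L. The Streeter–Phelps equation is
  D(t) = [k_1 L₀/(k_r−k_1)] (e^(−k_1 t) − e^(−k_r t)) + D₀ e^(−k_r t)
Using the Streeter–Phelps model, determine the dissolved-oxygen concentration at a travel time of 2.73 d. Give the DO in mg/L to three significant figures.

DO ≈ 4.05 mg/L

k_1 L₀/(k_r−k_1) = 0.194×30.6/(0.692−0.194) = 5.936/0.4980 = 11.92 mg/L.
e^(−k_1 t) = e^(−0.194×2.730) = 0.5888; e^(−k_r t) = e^(−0.692×2.730) = 0.1512.
D = 11.92 × (0.5888 − 0.1512) + 2.71 × 0.1512 = 5.217 + 0.4097 = 5.627 mg/L.
DO = C_s − D = 9.68 − 5.627 = 4.053 mg/L.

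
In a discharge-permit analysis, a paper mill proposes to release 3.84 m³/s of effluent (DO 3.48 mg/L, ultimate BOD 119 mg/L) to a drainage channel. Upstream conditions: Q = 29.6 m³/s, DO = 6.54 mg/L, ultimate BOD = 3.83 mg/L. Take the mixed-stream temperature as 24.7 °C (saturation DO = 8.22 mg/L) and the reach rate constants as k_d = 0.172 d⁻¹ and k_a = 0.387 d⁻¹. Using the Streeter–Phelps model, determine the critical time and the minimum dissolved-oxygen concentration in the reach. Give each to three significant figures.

Mixed DO = (29.6×6.54 + 3.84×3.48)/(29.6+3.84) = 206.9/33.44 = 6.189 mg/L.
Mixed L₀ = (29.6×3.83 + 3.84×119)/(33.44) = 570.3/33.44 = 17.06 mg/L.
Initial deficit D₀ = C_s − DO₀ = 8.22 − 6.189 = 2.031 mg/L.
t_c = (1/0.2150) ln[(0.387/0.172)(1 − 2.031×0.2150/(0.172×17.06))] = 4.651 × ln(1.915) = 3.022 d.
D_c = (0.172/0.387) × 17.06 × e^(−0.172×3.022) = 0.4444 × 17.06 × 0.5947 = 4.508 mg/L.
Minimum DO = 8.22 − 4.508 = 3.712 mg/L.

t_c ≈ 3.02 d; minimum DO ≈ 3.71 mg/L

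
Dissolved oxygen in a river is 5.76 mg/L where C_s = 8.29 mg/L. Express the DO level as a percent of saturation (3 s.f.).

69.5 % saturation

% saturation = C/C_s × 100 = 5.76/8.29 × 100 = 69.5 %.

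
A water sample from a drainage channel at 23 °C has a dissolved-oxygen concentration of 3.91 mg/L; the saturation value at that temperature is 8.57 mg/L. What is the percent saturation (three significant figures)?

% saturation = C/C_s × 100 = 3.91/8.57 × 100 = 45.6 %.

45.6 % saturation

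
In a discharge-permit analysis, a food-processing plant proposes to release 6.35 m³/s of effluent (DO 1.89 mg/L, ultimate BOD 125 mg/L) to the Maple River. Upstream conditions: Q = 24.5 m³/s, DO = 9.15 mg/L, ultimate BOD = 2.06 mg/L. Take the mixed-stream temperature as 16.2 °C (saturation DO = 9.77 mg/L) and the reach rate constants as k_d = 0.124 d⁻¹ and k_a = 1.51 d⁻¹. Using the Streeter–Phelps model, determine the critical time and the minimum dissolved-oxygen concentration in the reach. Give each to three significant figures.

t_c ≈ 0.366 d; minimum DO ≈ 7.62 mg/L

Mixed DO = (24.5×9.15 + 6.35×1.89)/(24.5+6.35) = 236.2/30.85 = 7.656 mg/L.
Mixed L₀ = (24.5×2.06 + 6.35×125)/(30.85) = 844.2/30.85 = 27.37 mg/L.
Initial deficit D₀ = C_s − DO₀ = 9.77 − 7.656 = 2.114 mg/L.
t_c = (1/1.386) ln[(1.51/0.124)(1 − 2.114×1.386/(0.124×27.37))] = 0.7215 × ln(1.661) = 0.3660 d.
D_c = (0.124/1.51) × 27.37 × e^(−0.124×0.3660) = 0.08212 × 27.37 × 0.9556 = 2.148 mg/L.
Minimum DO = 9.77 − 2.148 = 7.622 mg/L.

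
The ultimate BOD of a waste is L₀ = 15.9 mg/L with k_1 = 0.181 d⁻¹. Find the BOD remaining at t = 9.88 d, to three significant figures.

L ≈ 2.66 mg/L

L_t = L₀ e^(−k_1 t) = 15.9 × e^(−0.181×9.88) = 15.9 × 0.1672 = 2.659 mg/L.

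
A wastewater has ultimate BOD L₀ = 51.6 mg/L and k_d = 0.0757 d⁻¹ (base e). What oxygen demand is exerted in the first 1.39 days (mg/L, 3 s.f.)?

y ≈ 5.15 mg/L

y_t = L₀(1 − e^(−k_d t)) = 51.6 × (1 − e^(−0.0757×1.39))
= 51.6 × (1 − 0.9001) = 51.6 × 0.09988 = 5.154 mg/L.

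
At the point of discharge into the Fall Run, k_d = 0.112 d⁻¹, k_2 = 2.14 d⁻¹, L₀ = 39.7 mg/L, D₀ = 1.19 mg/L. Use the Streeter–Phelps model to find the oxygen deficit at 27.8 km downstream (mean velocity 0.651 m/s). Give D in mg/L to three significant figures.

Travel time t = x/v = 27.8 km / (0.651 m/s) = 27800 m / 0.651 m/s = 42700 s = 0.4943 d.
k_d L₀/(k_2−k_d) = 0.112×39.7/(2.14−0.112) = 4.446/2.028 = 2.193 mg/L.
e^(−k_d t) = e^(−0.112×0.4943) = 0.9461; e^(−k_2 t) = e^(−2.14×0.4943) = 0.3473.
D = 2.193 × (0.9461 − 0.3473) + 1.19 × 0.3473 = 1.313 + 0.4132 = 1.726 mg/L.

D ≈ 1.73 mg/L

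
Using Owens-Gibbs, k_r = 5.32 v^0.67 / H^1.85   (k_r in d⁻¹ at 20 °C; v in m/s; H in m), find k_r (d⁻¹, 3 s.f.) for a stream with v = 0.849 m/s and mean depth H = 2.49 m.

k_r ≈ 0.882 d⁻¹

k_r = 5.32 × 0.849^0.67 / 2.49^1.85 = 5.32 × 0.8961 / 5.407 = 0.8817 d⁻¹.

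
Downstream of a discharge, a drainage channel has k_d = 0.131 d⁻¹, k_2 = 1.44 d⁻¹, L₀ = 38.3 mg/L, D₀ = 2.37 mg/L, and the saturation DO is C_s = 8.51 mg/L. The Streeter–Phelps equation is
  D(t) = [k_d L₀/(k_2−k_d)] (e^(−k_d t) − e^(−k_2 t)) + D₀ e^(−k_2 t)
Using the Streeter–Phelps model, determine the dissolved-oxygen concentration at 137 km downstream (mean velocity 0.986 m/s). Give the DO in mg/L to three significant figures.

Travel time t = x/v = 137 km / (0.986 m/s) = 137000 m / 0.986 m/s = 138900 s = 1.608 d.
k_d L₀/(k_2−k_d) = 0.131×38.3/(1.44−0.131) = 5.017/1.309 = 3.833 mg/L.
e^(−k_d t) = e^(−0.131×1.608) = 0.8100; e^(−k_2 t) = e^(−1.44×1.608) = 0.09869.
D = 3.833 × (0.8100 − 0.09869) + 2.37 × 0.09869 = 2.727 + 0.2339 = 2.960 mg/L.
DO = C_s − D = 8.51 − 2.960 = 5.550 mg/L.

DO ≈ 5.55 mg/L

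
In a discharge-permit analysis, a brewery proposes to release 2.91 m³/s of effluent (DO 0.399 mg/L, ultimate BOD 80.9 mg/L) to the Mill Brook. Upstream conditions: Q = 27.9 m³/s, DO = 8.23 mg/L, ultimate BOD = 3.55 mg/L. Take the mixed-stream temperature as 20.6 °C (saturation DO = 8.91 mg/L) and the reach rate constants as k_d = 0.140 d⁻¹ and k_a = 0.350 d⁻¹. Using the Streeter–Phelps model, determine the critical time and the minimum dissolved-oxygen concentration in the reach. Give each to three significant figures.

t_c ≈ 3.32 d; minimum DO ≈ 6.18 mg/L

Mixed DO = (27.9×8.23 + 2.91×0.399)/(27.9+2.91) = 230.8/30.81 = 7.490 mg/L.
Mixed L₀ = (27.9×3.55 + 2.91×80.9)/(30.81) = 334.5/30.81 = 10.86 mg/L.
Initial deficit D₀ = C_s − DO₀ = 8.91 − 7.490 = 1.420 mg/L.
t_c = (1/0.2100) ln[(0.350/0.140)(1 − 1.420×0.2100/(0.140×10.86))] = 4.762 × ln(2.010) = 3.324 d.
D_c = (0.140/0.350) × 10.86 × e^(−0.140×3.324) = 0.4000 × 10.86 × 0.6280 = 2.727 mg/L.
Minimum DO = 8.91 − 2.727 = 6.183 mg/L.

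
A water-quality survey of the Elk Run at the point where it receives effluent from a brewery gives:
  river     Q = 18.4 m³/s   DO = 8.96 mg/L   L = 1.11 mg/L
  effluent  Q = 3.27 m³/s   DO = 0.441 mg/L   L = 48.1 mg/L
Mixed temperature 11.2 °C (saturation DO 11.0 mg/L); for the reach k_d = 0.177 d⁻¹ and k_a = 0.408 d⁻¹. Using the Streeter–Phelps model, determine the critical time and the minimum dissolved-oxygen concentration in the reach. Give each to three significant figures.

Mixed DO = (18.4×8.96 + 3.27×0.441)/(18.4+3.27) = 166.3/21.67 = 7.674 mg/L.
Mixed L₀ = (18.4×1.11 + 3.27×48.1)/(21.67) = 177.7/21.67 = 8.201 mg/L.
Initial deficit D₀ = C_s − DO₀ = 11.0 − 7.674 = 3.326 mg/L.
t_c = (1/0.2310) ln[(0.408/0.177)(1 − 3.326×0.2310/(0.177×8.201))] = 4.329 × ln(1.085) = 0.3538 d.
D_c = (0.177/0.408) × 8.201 × e^(−0.177×0.3538) = 0.4338 × 8.201 × 0.9393 = 3.342 mg/L.
Minimum DO = 11.0 − 3.342 = 7.658 mg/L.

t_c ≈ 0.354 d; minimum DO ≈ 7.66 mg/L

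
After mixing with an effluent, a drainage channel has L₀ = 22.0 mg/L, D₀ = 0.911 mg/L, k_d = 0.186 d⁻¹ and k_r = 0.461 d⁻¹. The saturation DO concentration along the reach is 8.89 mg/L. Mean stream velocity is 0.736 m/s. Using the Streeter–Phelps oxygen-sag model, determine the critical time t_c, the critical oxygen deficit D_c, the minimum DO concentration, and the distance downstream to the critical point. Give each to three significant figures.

t_c ≈ 3.07 d; D_c ≈ 5.01 mg/L; min DO ≈ 3.88 mg/L; x_c ≈ 195 km

With k_r/k_d = 2.478 and 1 − D₀(k_r−k_d)/(k_d L₀) = 0.9388,
t_c = ln(2.478 × 0.9388) / (0.461 − 0.186) = ln(2.327) / 0.2750 = 0.8445/0.2750 = 3.071 d.
L(t_c) = L₀ e^(−k_d t_c) = 22.0 × 0.5649 = 12.43 mg/L, and at the critical point k_r D_c = k_d L, so D_c = (0.186/0.461) × 12.43 = 5.014 mg/L.
Minimum DO = C_s − D_c = 8.89 − 5.014 = 3.876 mg/L.
x_c = v t_c = 0.736 m/s × 3.071 d × 86400 s/d = 195300 m ≈ 195 km.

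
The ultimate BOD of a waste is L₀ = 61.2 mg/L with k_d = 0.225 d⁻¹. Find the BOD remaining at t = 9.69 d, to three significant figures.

L_t = L₀ e^(−k_d t) = 61.2 × e^(−0.225×9.69) = 61.2 × 0.1130 = 6.916 mg/L.

L ≈ 6.92 mg/L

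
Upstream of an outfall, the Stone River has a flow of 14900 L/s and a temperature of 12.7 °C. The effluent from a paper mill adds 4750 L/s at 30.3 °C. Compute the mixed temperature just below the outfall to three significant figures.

17.0 °C

Flow-weighted mixing: C = (Q_r C_r + Q_w C_w)/(Q_r + Q_w)
= (14900×12.7 + 4750×30.3)/(14900 + 4750) = 333200/19650 = 16.95 °C.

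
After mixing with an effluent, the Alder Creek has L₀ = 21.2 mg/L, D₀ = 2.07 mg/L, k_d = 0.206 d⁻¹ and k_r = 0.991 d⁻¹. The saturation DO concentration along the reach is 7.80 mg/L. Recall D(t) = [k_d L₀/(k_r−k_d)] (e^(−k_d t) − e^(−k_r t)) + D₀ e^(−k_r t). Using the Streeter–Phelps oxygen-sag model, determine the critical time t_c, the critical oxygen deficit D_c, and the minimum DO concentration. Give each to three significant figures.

At the critical point dD/dt = 0, so k_d L₀ e^(−k_d t) = k_r D. Substituting D(t) from the Streeter–Phelps equation and solving for t gives
t_c = ln[(k_r/k_d)(1 − D₀(k_r−k_d)/(k_d L₀))] / (k_r−k_d).
Here k_r−k_d = 0.7850 d⁻¹ and 1 − D₀(k_r−k_d)/(k_d L₀) = 1 − 2.07×0.7850/(0.206×21.2) = 0.6279, so
t_c = ln(4.811 × 0.6279) / 0.7850 = 1.105 / 0.7850 = 1.408 d.
D_c = (k_d/k_r) L₀ e^(−k_d t_c) = (0.206/0.991) × 21.2 × e^(−0.206×1.408) = 0.2079 × 21.2 × 0.7482 = 3.297 mg/L.
Minimum DO = C_s − D_c = 7.80 − 3.297 = 4.503 mg/L.

t_c ≈ 1.41 d; D_c ≈ 3.30 mg/L; min DO ≈ 4.50 mg/L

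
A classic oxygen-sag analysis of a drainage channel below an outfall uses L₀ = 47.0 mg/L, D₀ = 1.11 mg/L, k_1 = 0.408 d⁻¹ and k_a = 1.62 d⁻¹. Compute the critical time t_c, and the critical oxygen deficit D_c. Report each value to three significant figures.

With k_a/k_1 = 3.971 and 1 − D₀(k_a−k_1)/(k_1 L₀) = 0.9298,
t_c = ln(3.971 × 0.9298) / (1.62 − 0.408) = ln(3.692) / 1.212 = 1.306/1.212 = 1.078 d.
L(t_c) = L₀ e^(−k_1 t_c) = 47.0 × 0.6442 = 30.28 mg/L, and at the critical point k_a D_c = k_1 L, so D_c = (0.408/1.62) × 30.28 = 7.626 mg/L.

t_c ≈ 1.08 d; D_c ≈ 7.63 mg/L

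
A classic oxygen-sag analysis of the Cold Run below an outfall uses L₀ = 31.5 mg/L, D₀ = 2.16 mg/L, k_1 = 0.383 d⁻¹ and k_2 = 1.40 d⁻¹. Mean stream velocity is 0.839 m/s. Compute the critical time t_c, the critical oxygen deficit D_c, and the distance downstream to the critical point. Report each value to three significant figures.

t_c = [1/(k_2−k_1)] ln[(k_2/k_1)(1 − D₀(k_2−k_1)/(k_1 L₀))]
= [1/(1.40−0.383)] ln[(1.40/0.383)(1 − 2.16×1.017/(0.383×31.5))]
= (1/1.017) ln[3.655 × 0.8179] = 0.9833 × ln(2.990) = 0.9833 × 1.095 = 1.077 d.
D_c = (k_1/k_2) L₀ e^(−k_1 t_c) = (0.383/1.40) × 31.5 × e^(−0.383×1.077) = 0.2736 × 31.5 × 0.6620 = 5.705 mg/L.
x_c = v t_c = 0.839 m/s × 1.077 d × 86400 s/d = 78060 m ≈ 78.1 km.

t_c ≈ 1.08 d; D_c ≈ 5.71 mg/L; x_c ≈ 78.1 km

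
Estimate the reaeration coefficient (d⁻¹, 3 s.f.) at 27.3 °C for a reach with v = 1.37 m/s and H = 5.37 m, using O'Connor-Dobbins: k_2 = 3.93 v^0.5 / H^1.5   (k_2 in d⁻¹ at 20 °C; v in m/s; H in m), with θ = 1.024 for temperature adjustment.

k_2 ≈ 0.440 d⁻¹

k_2(20) = 3.93 × 1.37^0.5 / 5.37^1.5 = 3.93 × 1.170 / 12.44 = 0.3697 d⁻¹.
k_2(27.3) = 0.3697 × 1.024^(27.3−20) = 0.3697 × 1.189 = 0.4395 d⁻¹.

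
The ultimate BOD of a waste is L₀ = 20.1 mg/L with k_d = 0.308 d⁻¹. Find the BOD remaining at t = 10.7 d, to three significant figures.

L_t = L₀ e^(−k_d t) = 20.1 × e^(−0.308×10.7) = 20.1 × 0.03705 = 0.7446 mg/L.

L ≈ 0.745 mg/L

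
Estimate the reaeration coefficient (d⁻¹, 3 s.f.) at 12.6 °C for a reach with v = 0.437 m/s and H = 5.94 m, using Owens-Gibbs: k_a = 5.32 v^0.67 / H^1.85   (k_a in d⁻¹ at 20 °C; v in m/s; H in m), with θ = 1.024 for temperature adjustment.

k_a ≈ 0.0949 d⁻¹

k_a(20) = 5.32 × 0.437^0.67 / 5.94^1.85 = 5.32 × 0.5743 / 27.01 = 0.1131 d⁻¹.
k_a(12.6) = 0.1131 × 1.024^(12.6−20) = 0.1131 × 0.8390 = 0.09491 d⁻¹.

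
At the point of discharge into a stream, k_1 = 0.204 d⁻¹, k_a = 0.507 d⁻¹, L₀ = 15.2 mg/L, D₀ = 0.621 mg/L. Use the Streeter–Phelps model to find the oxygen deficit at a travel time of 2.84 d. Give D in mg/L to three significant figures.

D ≈ 3.46 mg/L

k_1 L₀/(k_a−k_1) = 0.204×15.2/(0.507−0.204) = 3.101/0.3030 = 10.23 mg/L.
e^(−k_1 t) = e^(−0.204×2.840) = 0.5603; e^(−k_a t) = e^(−0.507×2.840) = 0.2370.
D = 10.23 × (0.5603 − 0.2370) + 0.621 × 0.2370 = 3.309 + 0.1471 = 3.456 mg/L.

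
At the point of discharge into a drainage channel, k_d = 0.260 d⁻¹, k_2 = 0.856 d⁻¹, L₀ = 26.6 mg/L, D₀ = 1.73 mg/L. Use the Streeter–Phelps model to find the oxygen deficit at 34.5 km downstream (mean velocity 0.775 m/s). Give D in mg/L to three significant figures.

D ≈ 3.80 mg/L

Travel time t = x/v = 34.5 km / (0.775 m/s) = 34500 m / 0.775 m/s = 44520 s = 0.5152 d.
k_d L₀/(k_2−k_d) = 0.260×26.6/(0.856−0.260) = 6.916/0.5960 = 11.60 mg/L.
e^(−k_d t) = e^(−0.260×0.5152) = 0.8746; e^(−k_2 t) = e^(−0.856×0.5152) = 0.6434.
D = 11.60 × (0.8746 − 0.6434) + 1.73 × 0.6434 = 2.684 + 1.113 = 3.797 mg/L.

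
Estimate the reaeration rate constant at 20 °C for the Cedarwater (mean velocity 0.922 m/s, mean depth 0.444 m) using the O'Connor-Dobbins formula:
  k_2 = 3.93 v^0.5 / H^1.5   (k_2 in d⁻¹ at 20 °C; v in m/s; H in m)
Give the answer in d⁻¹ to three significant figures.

k_2 ≈ 12.8 d⁻¹

k_2 = 3.93 × 0.922^0.5 / 0.444^1.5 = 3.93 × 0.9602 / 0.2959 = 12.76 d⁻¹.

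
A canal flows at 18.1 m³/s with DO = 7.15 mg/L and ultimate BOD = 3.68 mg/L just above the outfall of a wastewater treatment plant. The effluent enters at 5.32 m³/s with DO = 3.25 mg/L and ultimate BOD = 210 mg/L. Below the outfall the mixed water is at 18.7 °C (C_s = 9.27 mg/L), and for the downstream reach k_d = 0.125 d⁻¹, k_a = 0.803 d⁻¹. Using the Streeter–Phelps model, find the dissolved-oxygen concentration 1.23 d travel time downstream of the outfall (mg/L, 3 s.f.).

Mixed DO = (18.1×7.15 + 5.32×3.25)/(18.1+5.32) = 146.7/23.42 = 6.264 mg/L.
Mixed L₀ = (18.1×3.68 + 5.32×210)/(23.42) = 1184/23.42 = 50.55 mg/L.
Initial deficit D₀ = C_s − DO₀ = 9.27 − 6.264 = 3.006 mg/L.
D(1.23) = [0.125×50.55/(0.803−0.125)](e^(−0.125×1.23) − e^(−0.803×1.23)) + 3.006 e^(−0.803×1.23)
= 9.319 × (0.8575 − 0.3724) + 3.006 × 0.3724 = 5.640 mg/L.
DO = 9.27 − 5.640 = 3.630 mg/L.

DO ≈ 3.63 mg/L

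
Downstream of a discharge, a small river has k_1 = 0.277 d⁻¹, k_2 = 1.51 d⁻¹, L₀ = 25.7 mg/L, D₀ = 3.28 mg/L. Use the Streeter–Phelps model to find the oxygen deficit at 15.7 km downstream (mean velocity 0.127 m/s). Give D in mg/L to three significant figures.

Travel time t = x/v = 15.7 km / (0.127 m/s) = 15700 m / 0.127 m/s = 123600 s = 1.431 d.
k_1 L₀/(k_2−k_1) = 0.277×25.7/(1.51−0.277) = 7.119/1.233 = 5.774 mg/L.
e^(−k_1 t) = e^(−0.277×1.431) = 0.6728; e^(−k_2 t) = e^(−1.51×1.431) = 0.1153.
D = 5.774 × (0.6728 − 0.1153) + 3.28 × 0.1153 = 3.219 + 0.3781 = 3.597 mg/L.

D ≈ 3.60 mg/L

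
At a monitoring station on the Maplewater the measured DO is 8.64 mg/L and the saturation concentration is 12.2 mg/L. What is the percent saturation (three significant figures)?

70.8 % saturation

% saturation = C/C_s × 100 = 8.64/12.2 × 100 = 70.8 %.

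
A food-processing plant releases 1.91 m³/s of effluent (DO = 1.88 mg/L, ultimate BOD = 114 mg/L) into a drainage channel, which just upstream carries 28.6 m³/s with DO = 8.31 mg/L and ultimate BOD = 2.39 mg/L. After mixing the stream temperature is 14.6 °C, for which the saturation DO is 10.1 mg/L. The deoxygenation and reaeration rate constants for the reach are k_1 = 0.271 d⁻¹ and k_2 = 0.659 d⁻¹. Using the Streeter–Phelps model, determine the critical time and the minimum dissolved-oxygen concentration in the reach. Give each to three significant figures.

Mixed DO = (28.6×8.31 + 1.91×1.88)/(28.6+1.91) = 241.3/30.51 = 7.907 mg/L.
Mixed L₀ = (28.6×2.39 + 1.91×114)/(30.51) = 286.1/30.51 = 9.377 mg/L.
Initial deficit D₀ = C_s − DO₀ = 10.1 − 7.907 = 2.193 mg/L.
t_c = (1/0.3880) ln[(0.659/0.271)(1 − 2.193×0.3880/(0.271×9.377))] = 2.577 × ln(1.618) = 1.240 d.
D_c = (0.271/0.659) × 9.377 × e^(−0.271×1.240) = 0.4112 × 9.377 × 0.7147 = 2.756 mg/L.
Minimum DO = 10.1 − 2.756 = 7.344 mg/L.

t_c ≈ 1.24 d; minimum DO ≈ 7.34 mg/L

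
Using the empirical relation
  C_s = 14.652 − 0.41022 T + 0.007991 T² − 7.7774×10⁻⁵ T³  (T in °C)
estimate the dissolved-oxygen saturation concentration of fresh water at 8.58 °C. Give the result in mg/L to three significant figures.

C_s ≈ 11.7 mg/L

C_s = 14.652 − 0.41022×8.58 + 0.007991×8.58² − 7.7774×10⁻⁵×8.58³ = 11.67 mg/L.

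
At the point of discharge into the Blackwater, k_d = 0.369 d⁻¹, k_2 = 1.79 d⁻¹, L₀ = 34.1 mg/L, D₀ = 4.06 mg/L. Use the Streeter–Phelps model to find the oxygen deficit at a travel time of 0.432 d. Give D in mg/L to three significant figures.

k_d L₀/(k_2−k_d) = 0.369×34.1/(1.79−0.369) = 12.58/1.421 = 8.855 mg/L.
e^(−k_d t) = e^(−0.369×0.4320) = 0.8526; e^(−k_2 t) = e^(−1.79×0.4320) = 0.4615.
D = 8.855 × (0.8526 − 0.4615) + 4.06 × 0.4615 = 3.464 + 1.874 = 5.337 mg/L.

D ≈ 5.34 mg/L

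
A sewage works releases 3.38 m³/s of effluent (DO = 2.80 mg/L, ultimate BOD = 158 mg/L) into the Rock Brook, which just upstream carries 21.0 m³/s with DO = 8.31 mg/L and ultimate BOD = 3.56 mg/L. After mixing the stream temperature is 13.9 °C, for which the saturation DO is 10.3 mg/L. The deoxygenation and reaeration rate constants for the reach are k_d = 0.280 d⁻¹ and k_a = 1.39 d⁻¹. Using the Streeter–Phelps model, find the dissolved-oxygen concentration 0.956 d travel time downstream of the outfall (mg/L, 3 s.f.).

Mixed DO = (21.0×8.31 + 3.38×2.80)/(21.0+3.38) = 184.0/24.38 = 7.546 mg/L.
Mixed L₀ = (21.0×3.56 + 3.38×158)/(24.38) = 608.8/24.38 = 24.97 mg/L.
Initial deficit D₀ = C_s − DO₀ = 10.3 − 7.546 = 2.754 mg/L.
D(0.956) = [0.280×24.97/(1.39−0.280)](e^(−0.280×0.956) − e^(−1.39×0.956)) + 2.754 e^(−1.39×0.956)
= 6.299 × (0.7652 − 0.2648) + 2.754 × 0.2648 = 3.881 mg/L.
DO = 10.3 − 3.881 = 6.419 mg/L.

DO ≈ 6.42 mg/L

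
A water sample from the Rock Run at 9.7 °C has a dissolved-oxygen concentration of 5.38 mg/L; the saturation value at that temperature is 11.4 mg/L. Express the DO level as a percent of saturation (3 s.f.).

% saturation = C/C_s × 100 = 5.38/11.4 × 100 = 47.2 %.

47.2 % saturation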